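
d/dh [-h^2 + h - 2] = 1 - 2*h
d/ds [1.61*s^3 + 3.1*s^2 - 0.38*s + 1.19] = 4.83*s^2 + 6.2*s - 0.38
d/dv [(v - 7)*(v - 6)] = 2*v - 13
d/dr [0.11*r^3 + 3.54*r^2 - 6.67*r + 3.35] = 0.33*r^2 + 7.08*r - 6.67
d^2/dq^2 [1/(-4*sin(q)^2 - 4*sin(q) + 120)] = (4*sin(q)^4 + 3*sin(q)^3 + 115*sin(q)^2 + 24*sin(q) - 62)/(4*(sin(q)^2 + sin(q) - 30)^3)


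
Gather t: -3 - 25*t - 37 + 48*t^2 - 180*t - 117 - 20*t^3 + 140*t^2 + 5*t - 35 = -20*t^3 + 188*t^2 - 200*t - 192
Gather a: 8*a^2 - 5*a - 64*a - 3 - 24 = 8*a^2 - 69*a - 27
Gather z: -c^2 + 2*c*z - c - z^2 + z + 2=-c^2 - c - z^2 + z*(2*c + 1) + 2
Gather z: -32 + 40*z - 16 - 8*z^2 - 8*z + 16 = -8*z^2 + 32*z - 32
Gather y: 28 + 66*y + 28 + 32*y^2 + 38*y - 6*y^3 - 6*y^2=-6*y^3 + 26*y^2 + 104*y + 56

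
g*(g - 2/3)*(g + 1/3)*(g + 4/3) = g^4 + g^3 - 2*g^2/3 - 8*g/27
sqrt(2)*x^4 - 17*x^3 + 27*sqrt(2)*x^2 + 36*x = x*(x - 6*sqrt(2))*(x - 3*sqrt(2))*(sqrt(2)*x + 1)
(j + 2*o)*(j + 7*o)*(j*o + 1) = j^3*o + 9*j^2*o^2 + j^2 + 14*j*o^3 + 9*j*o + 14*o^2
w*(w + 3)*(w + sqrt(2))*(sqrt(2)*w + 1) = sqrt(2)*w^4 + 3*w^3 + 3*sqrt(2)*w^3 + sqrt(2)*w^2 + 9*w^2 + 3*sqrt(2)*w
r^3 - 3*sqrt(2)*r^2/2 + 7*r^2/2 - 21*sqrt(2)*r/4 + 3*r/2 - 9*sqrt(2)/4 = (r + 1/2)*(r + 3)*(r - 3*sqrt(2)/2)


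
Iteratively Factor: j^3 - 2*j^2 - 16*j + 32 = (j - 4)*(j^2 + 2*j - 8) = (j - 4)*(j + 4)*(j - 2)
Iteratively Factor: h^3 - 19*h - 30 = (h - 5)*(h^2 + 5*h + 6) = (h - 5)*(h + 2)*(h + 3)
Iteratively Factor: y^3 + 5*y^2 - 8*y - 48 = (y - 3)*(y^2 + 8*y + 16) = (y - 3)*(y + 4)*(y + 4)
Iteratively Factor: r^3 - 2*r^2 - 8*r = (r + 2)*(r^2 - 4*r) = (r - 4)*(r + 2)*(r)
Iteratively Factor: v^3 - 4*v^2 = (v - 4)*(v^2) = v*(v - 4)*(v)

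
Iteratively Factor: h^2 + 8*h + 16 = (h + 4)*(h + 4)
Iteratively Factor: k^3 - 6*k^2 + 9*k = (k)*(k^2 - 6*k + 9) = k*(k - 3)*(k - 3)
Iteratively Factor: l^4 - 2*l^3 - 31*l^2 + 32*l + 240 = (l + 3)*(l^3 - 5*l^2 - 16*l + 80) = (l + 3)*(l + 4)*(l^2 - 9*l + 20) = (l - 4)*(l + 3)*(l + 4)*(l - 5)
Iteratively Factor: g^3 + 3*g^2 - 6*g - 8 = (g + 1)*(g^2 + 2*g - 8) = (g + 1)*(g + 4)*(g - 2)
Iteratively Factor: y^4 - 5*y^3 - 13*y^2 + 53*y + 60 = (y - 5)*(y^3 - 13*y - 12) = (y - 5)*(y + 3)*(y^2 - 3*y - 4) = (y - 5)*(y + 1)*(y + 3)*(y - 4)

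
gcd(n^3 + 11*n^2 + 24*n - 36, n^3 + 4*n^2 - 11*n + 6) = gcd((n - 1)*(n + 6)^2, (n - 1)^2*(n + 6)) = n^2 + 5*n - 6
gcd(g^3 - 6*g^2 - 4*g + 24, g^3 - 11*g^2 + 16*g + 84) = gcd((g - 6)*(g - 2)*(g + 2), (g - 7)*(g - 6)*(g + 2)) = g^2 - 4*g - 12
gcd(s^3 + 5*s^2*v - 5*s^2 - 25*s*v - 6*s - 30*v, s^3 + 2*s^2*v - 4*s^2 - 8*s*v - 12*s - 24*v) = s - 6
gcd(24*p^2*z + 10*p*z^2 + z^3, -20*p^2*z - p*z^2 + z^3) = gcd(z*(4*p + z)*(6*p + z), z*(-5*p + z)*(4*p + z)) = 4*p*z + z^2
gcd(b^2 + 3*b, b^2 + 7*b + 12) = b + 3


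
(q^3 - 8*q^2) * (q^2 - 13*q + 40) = q^5 - 21*q^4 + 144*q^3 - 320*q^2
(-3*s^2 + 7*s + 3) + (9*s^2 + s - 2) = 6*s^2 + 8*s + 1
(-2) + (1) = -1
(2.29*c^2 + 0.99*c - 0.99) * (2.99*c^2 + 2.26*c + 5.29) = 6.8471*c^4 + 8.1355*c^3 + 11.3914*c^2 + 2.9997*c - 5.2371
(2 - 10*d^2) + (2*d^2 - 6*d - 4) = -8*d^2 - 6*d - 2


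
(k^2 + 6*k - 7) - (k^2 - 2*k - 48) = 8*k + 41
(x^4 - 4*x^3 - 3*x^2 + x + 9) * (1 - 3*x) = -3*x^5 + 13*x^4 + 5*x^3 - 6*x^2 - 26*x + 9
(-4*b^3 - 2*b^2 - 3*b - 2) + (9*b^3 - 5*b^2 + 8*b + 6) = 5*b^3 - 7*b^2 + 5*b + 4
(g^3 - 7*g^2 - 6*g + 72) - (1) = g^3 - 7*g^2 - 6*g + 71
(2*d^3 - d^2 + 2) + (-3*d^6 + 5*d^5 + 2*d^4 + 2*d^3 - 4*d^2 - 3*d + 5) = -3*d^6 + 5*d^5 + 2*d^4 + 4*d^3 - 5*d^2 - 3*d + 7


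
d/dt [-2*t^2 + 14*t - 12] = 14 - 4*t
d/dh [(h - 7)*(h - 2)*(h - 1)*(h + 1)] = 4*h^3 - 27*h^2 + 26*h + 9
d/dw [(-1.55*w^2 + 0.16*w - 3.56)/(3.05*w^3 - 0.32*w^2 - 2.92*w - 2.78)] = (4.7275*w^4 - 0.976*w^3 + 37.1512*w^2 + 6.3396*w - 10.84)/(9.3025*w^6 - 1.952*w^5 - 17.7096*w^4 - 15.0892*w^3 + 10.3056*w^2 + 16.2352*w + 7.7284)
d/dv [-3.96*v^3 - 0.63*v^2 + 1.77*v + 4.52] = -11.88*v^2 - 1.26*v + 1.77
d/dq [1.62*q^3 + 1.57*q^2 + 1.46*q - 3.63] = 4.86*q^2 + 3.14*q + 1.46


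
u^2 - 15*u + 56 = (u - 8)*(u - 7)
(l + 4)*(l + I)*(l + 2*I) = l^3 + 4*l^2 + 3*I*l^2 - 2*l + 12*I*l - 8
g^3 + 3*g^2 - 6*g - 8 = (g - 2)*(g + 1)*(g + 4)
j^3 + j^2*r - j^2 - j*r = j*(j - 1)*(j + r)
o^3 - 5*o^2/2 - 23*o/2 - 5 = (o - 5)*(o + 1/2)*(o + 2)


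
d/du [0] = 0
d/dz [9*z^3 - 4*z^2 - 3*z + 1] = 27*z^2 - 8*z - 3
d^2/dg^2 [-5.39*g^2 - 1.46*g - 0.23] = -10.7800000000000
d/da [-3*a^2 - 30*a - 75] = -6*a - 30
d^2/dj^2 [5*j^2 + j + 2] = 10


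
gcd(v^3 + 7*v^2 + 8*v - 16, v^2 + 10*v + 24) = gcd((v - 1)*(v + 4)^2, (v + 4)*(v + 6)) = v + 4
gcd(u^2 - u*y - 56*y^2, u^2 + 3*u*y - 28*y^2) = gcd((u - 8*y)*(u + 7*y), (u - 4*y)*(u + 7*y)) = u + 7*y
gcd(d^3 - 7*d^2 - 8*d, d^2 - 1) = d + 1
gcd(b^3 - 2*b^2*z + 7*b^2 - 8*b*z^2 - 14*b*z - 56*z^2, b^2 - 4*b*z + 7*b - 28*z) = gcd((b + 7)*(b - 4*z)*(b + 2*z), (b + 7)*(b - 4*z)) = -b^2 + 4*b*z - 7*b + 28*z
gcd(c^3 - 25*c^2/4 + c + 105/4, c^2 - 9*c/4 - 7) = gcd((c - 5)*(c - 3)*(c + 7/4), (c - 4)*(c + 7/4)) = c + 7/4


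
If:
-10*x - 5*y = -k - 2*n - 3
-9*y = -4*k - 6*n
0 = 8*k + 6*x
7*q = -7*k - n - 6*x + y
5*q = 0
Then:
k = -9/19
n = -39/19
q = 0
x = 12/19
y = -30/19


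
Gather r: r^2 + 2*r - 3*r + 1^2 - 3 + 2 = r^2 - r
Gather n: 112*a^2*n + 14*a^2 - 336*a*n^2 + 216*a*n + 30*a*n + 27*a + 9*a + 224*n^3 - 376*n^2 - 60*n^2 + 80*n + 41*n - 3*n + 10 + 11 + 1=14*a^2 + 36*a + 224*n^3 + n^2*(-336*a - 436) + n*(112*a^2 + 246*a + 118) + 22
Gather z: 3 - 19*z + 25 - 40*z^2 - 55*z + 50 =-40*z^2 - 74*z + 78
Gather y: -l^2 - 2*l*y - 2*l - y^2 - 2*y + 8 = -l^2 - 2*l - y^2 + y*(-2*l - 2) + 8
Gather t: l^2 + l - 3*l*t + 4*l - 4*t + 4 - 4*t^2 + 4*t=l^2 - 3*l*t + 5*l - 4*t^2 + 4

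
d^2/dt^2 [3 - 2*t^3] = -12*t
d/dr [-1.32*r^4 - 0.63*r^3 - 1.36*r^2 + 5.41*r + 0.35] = -5.28*r^3 - 1.89*r^2 - 2.72*r + 5.41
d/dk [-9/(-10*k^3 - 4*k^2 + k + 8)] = 9*(-30*k^2 - 8*k + 1)/(10*k^3 + 4*k^2 - k - 8)^2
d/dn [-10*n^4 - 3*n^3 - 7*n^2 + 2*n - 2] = -40*n^3 - 9*n^2 - 14*n + 2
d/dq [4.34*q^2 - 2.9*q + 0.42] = 8.68*q - 2.9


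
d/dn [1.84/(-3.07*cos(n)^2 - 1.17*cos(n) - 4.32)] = -(11.2976*cos(n) + 2.1528)*sin(n)/(3.07*cos(n)^2 + 1.17*cos(n) + 4.32)^2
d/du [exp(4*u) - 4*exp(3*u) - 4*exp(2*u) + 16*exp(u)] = 4*(exp(3*u) - 3*exp(2*u) - 2*exp(u) + 4)*exp(u)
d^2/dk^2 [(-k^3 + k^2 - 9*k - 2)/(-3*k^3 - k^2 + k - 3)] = 4*(-6*k^6 + 126*k^5 + 63*k^4 + 72*k^3 - 249*k^2 - 57*k + 7)/(27*k^9 + 27*k^8 - 18*k^7 + 64*k^6 + 60*k^5 - 42*k^4 + 62*k^3 + 36*k^2 - 27*k + 27)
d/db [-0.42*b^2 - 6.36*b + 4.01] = -0.84*b - 6.36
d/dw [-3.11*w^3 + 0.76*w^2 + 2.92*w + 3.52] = -9.33*w^2 + 1.52*w + 2.92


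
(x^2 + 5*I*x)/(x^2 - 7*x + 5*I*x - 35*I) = x/(x - 7)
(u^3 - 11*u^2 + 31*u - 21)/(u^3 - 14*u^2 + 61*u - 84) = (u - 1)/(u - 4)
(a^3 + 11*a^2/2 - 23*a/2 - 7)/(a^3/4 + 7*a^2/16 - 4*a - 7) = 8*(2*a^3 + 11*a^2 - 23*a - 14)/(4*a^3 + 7*a^2 - 64*a - 112)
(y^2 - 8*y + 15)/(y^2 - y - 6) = (y - 5)/(y + 2)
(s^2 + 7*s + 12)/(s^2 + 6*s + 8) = (s + 3)/(s + 2)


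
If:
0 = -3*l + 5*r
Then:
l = 5*r/3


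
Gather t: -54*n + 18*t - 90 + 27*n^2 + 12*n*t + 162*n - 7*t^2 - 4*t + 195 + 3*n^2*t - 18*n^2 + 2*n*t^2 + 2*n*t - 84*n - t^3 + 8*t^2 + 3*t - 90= 9*n^2 + 24*n - t^3 + t^2*(2*n + 1) + t*(3*n^2 + 14*n + 17) + 15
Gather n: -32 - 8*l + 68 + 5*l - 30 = 6 - 3*l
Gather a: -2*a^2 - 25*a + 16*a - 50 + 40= -2*a^2 - 9*a - 10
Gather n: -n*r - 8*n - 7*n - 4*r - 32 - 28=n*(-r - 15) - 4*r - 60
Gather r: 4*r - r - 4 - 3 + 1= 3*r - 6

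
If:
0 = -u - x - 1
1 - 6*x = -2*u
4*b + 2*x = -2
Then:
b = -7/16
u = -7/8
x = -1/8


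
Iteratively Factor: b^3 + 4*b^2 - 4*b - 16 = (b - 2)*(b^2 + 6*b + 8) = (b - 2)*(b + 4)*(b + 2)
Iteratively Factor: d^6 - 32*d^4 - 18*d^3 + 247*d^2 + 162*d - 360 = (d - 1)*(d^5 + d^4 - 31*d^3 - 49*d^2 + 198*d + 360) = (d - 1)*(d + 3)*(d^4 - 2*d^3 - 25*d^2 + 26*d + 120) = (d - 1)*(d + 2)*(d + 3)*(d^3 - 4*d^2 - 17*d + 60) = (d - 3)*(d - 1)*(d + 2)*(d + 3)*(d^2 - d - 20) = (d - 5)*(d - 3)*(d - 1)*(d + 2)*(d + 3)*(d + 4)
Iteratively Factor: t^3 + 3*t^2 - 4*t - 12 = (t - 2)*(t^2 + 5*t + 6) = (t - 2)*(t + 2)*(t + 3)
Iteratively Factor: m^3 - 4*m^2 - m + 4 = (m - 4)*(m^2 - 1) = (m - 4)*(m + 1)*(m - 1)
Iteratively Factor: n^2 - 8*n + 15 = (n - 5)*(n - 3)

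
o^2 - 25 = (o - 5)*(o + 5)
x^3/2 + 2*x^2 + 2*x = x*(x/2 + 1)*(x + 2)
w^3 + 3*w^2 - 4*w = w*(w - 1)*(w + 4)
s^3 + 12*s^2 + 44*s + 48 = (s + 2)*(s + 4)*(s + 6)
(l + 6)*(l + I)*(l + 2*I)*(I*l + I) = I*l^4 - 3*l^3 + 7*I*l^3 - 21*l^2 + 4*I*l^2 - 18*l - 14*I*l - 12*I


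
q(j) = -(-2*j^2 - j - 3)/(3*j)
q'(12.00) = 0.66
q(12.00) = 8.42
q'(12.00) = 0.66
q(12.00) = 8.42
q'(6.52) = 0.64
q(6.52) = 4.83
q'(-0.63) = -1.85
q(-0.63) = -1.67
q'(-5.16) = 0.63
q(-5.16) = -3.30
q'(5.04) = 0.63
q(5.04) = 3.89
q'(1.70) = 0.32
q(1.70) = 2.05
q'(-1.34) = 0.11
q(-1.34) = -1.31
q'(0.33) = -8.52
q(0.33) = 3.58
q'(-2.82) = 0.54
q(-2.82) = -1.90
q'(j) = -(-4*j - 1)/(3*j) + (-2*j^2 - j - 3)/(3*j^2)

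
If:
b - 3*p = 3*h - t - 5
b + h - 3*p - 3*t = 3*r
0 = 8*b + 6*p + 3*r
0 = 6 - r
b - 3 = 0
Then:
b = 3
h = 93/8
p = -7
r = 6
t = 47/8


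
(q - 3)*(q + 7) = q^2 + 4*q - 21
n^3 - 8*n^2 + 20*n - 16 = (n - 4)*(n - 2)^2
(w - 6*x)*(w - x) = w^2 - 7*w*x + 6*x^2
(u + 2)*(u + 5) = u^2 + 7*u + 10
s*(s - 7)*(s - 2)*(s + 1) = s^4 - 8*s^3 + 5*s^2 + 14*s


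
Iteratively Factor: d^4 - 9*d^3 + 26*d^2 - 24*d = (d - 4)*(d^3 - 5*d^2 + 6*d) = d*(d - 4)*(d^2 - 5*d + 6) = d*(d - 4)*(d - 3)*(d - 2)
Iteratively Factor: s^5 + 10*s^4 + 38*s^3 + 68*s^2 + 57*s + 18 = (s + 1)*(s^4 + 9*s^3 + 29*s^2 + 39*s + 18) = (s + 1)^2*(s^3 + 8*s^2 + 21*s + 18) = (s + 1)^2*(s + 2)*(s^2 + 6*s + 9) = (s + 1)^2*(s + 2)*(s + 3)*(s + 3)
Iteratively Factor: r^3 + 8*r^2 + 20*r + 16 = (r + 2)*(r^2 + 6*r + 8) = (r + 2)^2*(r + 4)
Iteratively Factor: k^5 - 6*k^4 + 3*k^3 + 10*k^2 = (k - 2)*(k^4 - 4*k^3 - 5*k^2) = k*(k - 2)*(k^3 - 4*k^2 - 5*k) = k^2*(k - 2)*(k^2 - 4*k - 5) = k^2*(k - 5)*(k - 2)*(k + 1)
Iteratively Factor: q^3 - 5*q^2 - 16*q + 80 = (q - 5)*(q^2 - 16) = (q - 5)*(q + 4)*(q - 4)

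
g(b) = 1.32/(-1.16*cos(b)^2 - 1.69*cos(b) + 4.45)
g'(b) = 1.32*(-2.32*sin(b)*cos(b) - 1.69*sin(b))/(-1.16*cos(b)^2 - 1.69*cos(b) + 4.45)^2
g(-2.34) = 0.26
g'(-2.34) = 0.00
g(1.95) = 0.27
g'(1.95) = -0.04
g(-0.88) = 0.45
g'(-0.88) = 0.38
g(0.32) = 0.73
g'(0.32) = -0.50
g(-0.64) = 0.56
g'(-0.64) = 0.51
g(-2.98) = 0.26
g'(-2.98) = -0.01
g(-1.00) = 0.41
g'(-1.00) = 0.32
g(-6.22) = 0.82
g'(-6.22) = -0.13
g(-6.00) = 0.75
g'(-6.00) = -0.47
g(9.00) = 0.26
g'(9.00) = 0.01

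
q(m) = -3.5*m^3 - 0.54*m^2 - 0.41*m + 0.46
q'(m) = -10.5*m^2 - 1.08*m - 0.41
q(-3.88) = 198.36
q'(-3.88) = -154.29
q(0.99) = -3.87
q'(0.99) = -11.77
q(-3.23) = 114.09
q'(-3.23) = -106.47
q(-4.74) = 363.01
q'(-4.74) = -231.20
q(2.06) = -33.27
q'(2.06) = -47.19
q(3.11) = -111.32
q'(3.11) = -105.33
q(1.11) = -5.45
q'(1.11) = -14.55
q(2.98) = -98.18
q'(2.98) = -96.87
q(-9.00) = 2511.91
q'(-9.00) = -841.19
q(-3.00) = 91.33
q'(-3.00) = -91.67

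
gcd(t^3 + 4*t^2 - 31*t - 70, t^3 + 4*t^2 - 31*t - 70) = t^3 + 4*t^2 - 31*t - 70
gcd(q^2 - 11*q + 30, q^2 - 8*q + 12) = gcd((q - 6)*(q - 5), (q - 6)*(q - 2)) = q - 6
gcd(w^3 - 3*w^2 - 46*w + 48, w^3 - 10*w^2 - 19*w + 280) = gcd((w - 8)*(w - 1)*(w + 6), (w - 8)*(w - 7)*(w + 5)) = w - 8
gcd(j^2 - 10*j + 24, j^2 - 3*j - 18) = j - 6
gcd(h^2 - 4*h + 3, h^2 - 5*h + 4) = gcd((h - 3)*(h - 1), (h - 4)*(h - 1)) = h - 1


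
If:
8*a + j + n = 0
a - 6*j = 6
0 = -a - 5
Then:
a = -5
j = -11/6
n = 251/6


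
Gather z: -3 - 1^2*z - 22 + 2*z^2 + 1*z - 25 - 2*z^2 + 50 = 0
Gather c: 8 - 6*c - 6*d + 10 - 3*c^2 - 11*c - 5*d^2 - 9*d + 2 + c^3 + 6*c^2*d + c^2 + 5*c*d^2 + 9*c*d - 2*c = c^3 + c^2*(6*d - 2) + c*(5*d^2 + 9*d - 19) - 5*d^2 - 15*d + 20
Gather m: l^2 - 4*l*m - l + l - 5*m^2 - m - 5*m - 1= l^2 - 5*m^2 + m*(-4*l - 6) - 1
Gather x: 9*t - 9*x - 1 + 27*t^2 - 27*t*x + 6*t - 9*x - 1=27*t^2 + 15*t + x*(-27*t - 18) - 2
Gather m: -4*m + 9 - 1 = 8 - 4*m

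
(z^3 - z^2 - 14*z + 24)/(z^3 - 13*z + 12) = (z - 2)/(z - 1)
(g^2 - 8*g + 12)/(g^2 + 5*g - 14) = (g - 6)/(g + 7)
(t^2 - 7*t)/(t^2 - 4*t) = (t - 7)/(t - 4)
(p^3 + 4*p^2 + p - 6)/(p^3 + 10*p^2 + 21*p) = (p^2 + p - 2)/(p*(p + 7))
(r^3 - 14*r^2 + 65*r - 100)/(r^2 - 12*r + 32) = (r^2 - 10*r + 25)/(r - 8)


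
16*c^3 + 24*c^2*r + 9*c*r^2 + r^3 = (c + r)*(4*c + r)^2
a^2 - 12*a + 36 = (a - 6)^2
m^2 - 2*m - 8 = (m - 4)*(m + 2)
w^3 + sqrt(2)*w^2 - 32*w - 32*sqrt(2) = (w - 4*sqrt(2))*(w + sqrt(2))*(w + 4*sqrt(2))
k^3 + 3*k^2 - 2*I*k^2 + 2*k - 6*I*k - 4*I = (k + 1)*(k + 2)*(k - 2*I)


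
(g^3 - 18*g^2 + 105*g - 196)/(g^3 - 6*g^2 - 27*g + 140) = (g - 7)/(g + 5)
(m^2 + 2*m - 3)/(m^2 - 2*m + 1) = (m + 3)/(m - 1)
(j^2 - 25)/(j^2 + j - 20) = (j - 5)/(j - 4)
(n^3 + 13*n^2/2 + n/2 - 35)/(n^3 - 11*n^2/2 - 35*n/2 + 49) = (n + 5)/(n - 7)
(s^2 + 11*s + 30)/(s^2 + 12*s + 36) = (s + 5)/(s + 6)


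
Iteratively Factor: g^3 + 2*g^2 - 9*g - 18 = (g + 2)*(g^2 - 9) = (g + 2)*(g + 3)*(g - 3)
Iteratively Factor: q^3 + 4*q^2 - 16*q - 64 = (q - 4)*(q^2 + 8*q + 16) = (q - 4)*(q + 4)*(q + 4)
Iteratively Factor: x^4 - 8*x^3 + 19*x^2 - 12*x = (x - 4)*(x^3 - 4*x^2 + 3*x) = (x - 4)*(x - 1)*(x^2 - 3*x) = (x - 4)*(x - 3)*(x - 1)*(x)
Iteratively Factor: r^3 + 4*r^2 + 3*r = (r + 1)*(r^2 + 3*r) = (r + 1)*(r + 3)*(r)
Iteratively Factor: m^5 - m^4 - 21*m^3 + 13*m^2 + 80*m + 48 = (m + 1)*(m^4 - 2*m^3 - 19*m^2 + 32*m + 48) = (m - 4)*(m + 1)*(m^3 + 2*m^2 - 11*m - 12) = (m - 4)*(m + 1)*(m + 4)*(m^2 - 2*m - 3) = (m - 4)*(m - 3)*(m + 1)*(m + 4)*(m + 1)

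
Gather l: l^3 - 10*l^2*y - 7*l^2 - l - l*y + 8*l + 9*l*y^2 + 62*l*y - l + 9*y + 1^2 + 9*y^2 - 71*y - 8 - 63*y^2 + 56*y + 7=l^3 + l^2*(-10*y - 7) + l*(9*y^2 + 61*y + 6) - 54*y^2 - 6*y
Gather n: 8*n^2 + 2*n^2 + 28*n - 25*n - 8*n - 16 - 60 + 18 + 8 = 10*n^2 - 5*n - 50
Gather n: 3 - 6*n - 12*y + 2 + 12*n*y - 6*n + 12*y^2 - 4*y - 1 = n*(12*y - 12) + 12*y^2 - 16*y + 4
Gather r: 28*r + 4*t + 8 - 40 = 28*r + 4*t - 32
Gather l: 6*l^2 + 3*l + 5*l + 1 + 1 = 6*l^2 + 8*l + 2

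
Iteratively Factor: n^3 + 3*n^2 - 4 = (n + 2)*(n^2 + n - 2) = (n - 1)*(n + 2)*(n + 2)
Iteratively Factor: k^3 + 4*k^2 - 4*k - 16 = (k + 4)*(k^2 - 4) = (k - 2)*(k + 4)*(k + 2)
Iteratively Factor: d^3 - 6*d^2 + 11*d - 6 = (d - 2)*(d^2 - 4*d + 3) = (d - 3)*(d - 2)*(d - 1)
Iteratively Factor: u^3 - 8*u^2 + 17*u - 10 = (u - 5)*(u^2 - 3*u + 2) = (u - 5)*(u - 2)*(u - 1)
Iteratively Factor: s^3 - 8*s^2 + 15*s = (s)*(s^2 - 8*s + 15) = s*(s - 5)*(s - 3)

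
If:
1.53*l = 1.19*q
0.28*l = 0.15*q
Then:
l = 0.00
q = 0.00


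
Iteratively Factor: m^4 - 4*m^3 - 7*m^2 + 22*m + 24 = (m + 1)*(m^3 - 5*m^2 - 2*m + 24) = (m - 3)*(m + 1)*(m^2 - 2*m - 8) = (m - 3)*(m + 1)*(m + 2)*(m - 4)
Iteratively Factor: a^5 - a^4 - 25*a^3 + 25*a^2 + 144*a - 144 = (a - 3)*(a^4 + 2*a^3 - 19*a^2 - 32*a + 48) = (a - 3)*(a - 1)*(a^3 + 3*a^2 - 16*a - 48) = (a - 3)*(a - 1)*(a + 3)*(a^2 - 16) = (a - 3)*(a - 1)*(a + 3)*(a + 4)*(a - 4)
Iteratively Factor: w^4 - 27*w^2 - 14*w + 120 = (w + 3)*(w^3 - 3*w^2 - 18*w + 40) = (w + 3)*(w + 4)*(w^2 - 7*w + 10) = (w - 2)*(w + 3)*(w + 4)*(w - 5)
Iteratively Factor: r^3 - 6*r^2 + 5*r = (r - 1)*(r^2 - 5*r) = (r - 5)*(r - 1)*(r)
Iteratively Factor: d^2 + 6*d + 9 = (d + 3)*(d + 3)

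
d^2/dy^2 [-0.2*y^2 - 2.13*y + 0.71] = -0.400000000000000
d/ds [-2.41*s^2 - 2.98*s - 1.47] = -4.82*s - 2.98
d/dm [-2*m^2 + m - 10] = 1 - 4*m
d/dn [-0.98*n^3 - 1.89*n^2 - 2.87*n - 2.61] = -2.94*n^2 - 3.78*n - 2.87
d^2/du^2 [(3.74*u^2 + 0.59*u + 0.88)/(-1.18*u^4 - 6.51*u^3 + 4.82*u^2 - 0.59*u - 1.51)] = (-31.245456*u^8 - 182.237784*u^7 - 456.568828*u^6 - 301.445514*u^5 + 2.22526799999991*u^4 + 930.930114*u^3 - 217.856916*u^2 + 41.153364*u - 29.426174)/(1.643032*u^12 + 27.193572*u^11 + 129.89145*u^10 + 56.2013429999999*u^9 - 497.072406*u^8 + 578.204553*u^7 - 81.374525*u^6 - 230.059179*u^5 + 143.079354*u^4 + 18.970904*u^3 - 31.393353*u^2 + 4.035777*u + 3.442951)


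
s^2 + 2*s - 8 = (s - 2)*(s + 4)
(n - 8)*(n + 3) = n^2 - 5*n - 24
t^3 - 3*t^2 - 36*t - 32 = (t - 8)*(t + 1)*(t + 4)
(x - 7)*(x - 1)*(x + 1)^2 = x^4 - 6*x^3 - 8*x^2 + 6*x + 7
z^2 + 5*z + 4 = (z + 1)*(z + 4)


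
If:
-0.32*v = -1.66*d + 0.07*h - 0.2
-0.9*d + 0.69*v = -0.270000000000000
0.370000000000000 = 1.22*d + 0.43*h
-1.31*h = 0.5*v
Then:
No Solution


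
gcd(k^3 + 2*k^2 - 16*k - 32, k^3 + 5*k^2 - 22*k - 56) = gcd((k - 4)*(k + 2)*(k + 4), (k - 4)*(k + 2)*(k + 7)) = k^2 - 2*k - 8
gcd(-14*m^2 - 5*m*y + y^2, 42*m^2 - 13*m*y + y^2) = -7*m + y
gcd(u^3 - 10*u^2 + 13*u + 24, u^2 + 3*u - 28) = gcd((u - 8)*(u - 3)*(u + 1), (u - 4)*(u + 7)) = 1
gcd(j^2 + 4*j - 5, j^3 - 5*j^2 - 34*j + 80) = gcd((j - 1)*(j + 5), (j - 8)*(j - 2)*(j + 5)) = j + 5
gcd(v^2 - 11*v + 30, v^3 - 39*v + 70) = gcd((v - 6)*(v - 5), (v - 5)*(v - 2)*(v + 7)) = v - 5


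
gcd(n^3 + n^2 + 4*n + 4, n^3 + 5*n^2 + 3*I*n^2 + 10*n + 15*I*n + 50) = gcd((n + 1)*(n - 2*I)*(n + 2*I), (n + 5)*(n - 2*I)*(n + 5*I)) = n - 2*I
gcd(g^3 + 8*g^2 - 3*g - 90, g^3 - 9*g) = g - 3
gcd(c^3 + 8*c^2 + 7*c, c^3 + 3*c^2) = c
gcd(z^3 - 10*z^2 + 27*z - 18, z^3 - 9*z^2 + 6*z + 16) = 1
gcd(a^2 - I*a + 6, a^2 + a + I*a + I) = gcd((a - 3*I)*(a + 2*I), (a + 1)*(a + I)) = 1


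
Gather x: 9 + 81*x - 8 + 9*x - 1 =90*x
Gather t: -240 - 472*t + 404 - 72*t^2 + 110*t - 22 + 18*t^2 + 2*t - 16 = -54*t^2 - 360*t + 126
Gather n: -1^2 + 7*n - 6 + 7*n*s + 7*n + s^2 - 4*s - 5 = n*(7*s + 14) + s^2 - 4*s - 12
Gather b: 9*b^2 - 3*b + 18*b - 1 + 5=9*b^2 + 15*b + 4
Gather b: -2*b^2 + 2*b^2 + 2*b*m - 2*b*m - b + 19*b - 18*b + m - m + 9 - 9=0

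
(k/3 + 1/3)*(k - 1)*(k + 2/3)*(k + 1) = k^4/3 + 5*k^3/9 - k^2/9 - 5*k/9 - 2/9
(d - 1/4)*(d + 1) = d^2 + 3*d/4 - 1/4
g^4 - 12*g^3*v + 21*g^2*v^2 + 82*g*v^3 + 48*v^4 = (g - 8*v)*(g - 6*v)*(g + v)^2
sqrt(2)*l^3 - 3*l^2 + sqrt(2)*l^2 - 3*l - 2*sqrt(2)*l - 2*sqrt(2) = (l + 1)*(l - 2*sqrt(2))*(sqrt(2)*l + 1)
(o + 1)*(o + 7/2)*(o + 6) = o^3 + 21*o^2/2 + 61*o/2 + 21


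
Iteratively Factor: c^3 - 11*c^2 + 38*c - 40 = (c - 5)*(c^2 - 6*c + 8) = (c - 5)*(c - 4)*(c - 2)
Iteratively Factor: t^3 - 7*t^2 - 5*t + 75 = (t - 5)*(t^2 - 2*t - 15) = (t - 5)*(t + 3)*(t - 5)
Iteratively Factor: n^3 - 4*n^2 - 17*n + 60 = (n + 4)*(n^2 - 8*n + 15) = (n - 5)*(n + 4)*(n - 3)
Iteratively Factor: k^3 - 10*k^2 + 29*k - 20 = (k - 4)*(k^2 - 6*k + 5) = (k - 5)*(k - 4)*(k - 1)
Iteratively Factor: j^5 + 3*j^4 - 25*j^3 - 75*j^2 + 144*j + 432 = (j + 3)*(j^4 - 25*j^2 + 144) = (j - 3)*(j + 3)*(j^3 + 3*j^2 - 16*j - 48) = (j - 3)*(j + 3)^2*(j^2 - 16) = (j - 4)*(j - 3)*(j + 3)^2*(j + 4)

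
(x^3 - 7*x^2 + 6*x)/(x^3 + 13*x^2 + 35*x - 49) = x*(x - 6)/(x^2 + 14*x + 49)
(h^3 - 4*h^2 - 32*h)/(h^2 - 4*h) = (h^2 - 4*h - 32)/(h - 4)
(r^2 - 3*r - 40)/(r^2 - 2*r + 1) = (r^2 - 3*r - 40)/(r^2 - 2*r + 1)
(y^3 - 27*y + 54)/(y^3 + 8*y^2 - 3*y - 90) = (y - 3)/(y + 5)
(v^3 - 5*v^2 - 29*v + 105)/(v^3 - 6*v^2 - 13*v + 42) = (v^2 + 2*v - 15)/(v^2 + v - 6)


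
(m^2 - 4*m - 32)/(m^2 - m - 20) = (m - 8)/(m - 5)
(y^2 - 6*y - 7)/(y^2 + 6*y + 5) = (y - 7)/(y + 5)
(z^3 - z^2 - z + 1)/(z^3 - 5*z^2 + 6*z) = (z^3 - z^2 - z + 1)/(z*(z^2 - 5*z + 6))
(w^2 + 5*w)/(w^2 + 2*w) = (w + 5)/(w + 2)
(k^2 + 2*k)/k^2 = (k + 2)/k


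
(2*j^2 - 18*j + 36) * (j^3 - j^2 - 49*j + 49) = 2*j^5 - 20*j^4 - 44*j^3 + 944*j^2 - 2646*j + 1764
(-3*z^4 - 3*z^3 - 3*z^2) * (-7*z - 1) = 21*z^5 + 24*z^4 + 24*z^3 + 3*z^2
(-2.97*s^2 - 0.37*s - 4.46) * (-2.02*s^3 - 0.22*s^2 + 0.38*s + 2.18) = 5.9994*s^5 + 1.4008*s^4 + 7.962*s^3 - 5.634*s^2 - 2.5014*s - 9.7228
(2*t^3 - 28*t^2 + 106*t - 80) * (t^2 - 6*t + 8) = 2*t^5 - 40*t^4 + 290*t^3 - 940*t^2 + 1328*t - 640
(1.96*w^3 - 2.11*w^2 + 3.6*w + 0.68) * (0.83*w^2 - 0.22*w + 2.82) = 1.6268*w^5 - 2.1825*w^4 + 8.9794*w^3 - 6.1778*w^2 + 10.0024*w + 1.9176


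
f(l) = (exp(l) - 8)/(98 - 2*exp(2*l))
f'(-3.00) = 0.00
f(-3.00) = -0.08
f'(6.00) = 0.00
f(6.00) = 0.00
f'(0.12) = 0.01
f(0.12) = -0.07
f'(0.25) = 0.01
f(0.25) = -0.07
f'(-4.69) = 0.00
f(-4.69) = -0.08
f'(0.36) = 0.01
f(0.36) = -0.07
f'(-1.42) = 0.00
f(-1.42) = -0.08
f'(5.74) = 0.00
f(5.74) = -0.00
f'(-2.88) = 0.00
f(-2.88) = -0.08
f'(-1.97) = 0.00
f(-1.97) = -0.08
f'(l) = exp(l)/(98 - 2*exp(2*l)) + 4*(exp(l) - 8)*exp(2*l)/(98 - 2*exp(2*l))^2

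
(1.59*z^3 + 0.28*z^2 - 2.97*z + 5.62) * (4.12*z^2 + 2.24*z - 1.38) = 6.5508*z^5 + 4.7152*z^4 - 13.8034*z^3 + 16.1152*z^2 + 16.6874*z - 7.7556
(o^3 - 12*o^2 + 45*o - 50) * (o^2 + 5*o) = o^5 - 7*o^4 - 15*o^3 + 175*o^2 - 250*o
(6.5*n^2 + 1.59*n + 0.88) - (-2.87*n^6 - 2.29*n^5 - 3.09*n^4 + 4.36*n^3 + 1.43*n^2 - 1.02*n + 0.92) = 2.87*n^6 + 2.29*n^5 + 3.09*n^4 - 4.36*n^3 + 5.07*n^2 + 2.61*n - 0.04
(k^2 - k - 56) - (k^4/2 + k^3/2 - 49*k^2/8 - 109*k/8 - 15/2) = -k^4/2 - k^3/2 + 57*k^2/8 + 101*k/8 - 97/2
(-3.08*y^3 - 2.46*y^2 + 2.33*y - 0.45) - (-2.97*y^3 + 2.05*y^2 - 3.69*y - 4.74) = -0.11*y^3 - 4.51*y^2 + 6.02*y + 4.29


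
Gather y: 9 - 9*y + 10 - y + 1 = 20 - 10*y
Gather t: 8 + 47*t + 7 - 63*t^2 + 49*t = -63*t^2 + 96*t + 15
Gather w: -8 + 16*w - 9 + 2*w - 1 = 18*w - 18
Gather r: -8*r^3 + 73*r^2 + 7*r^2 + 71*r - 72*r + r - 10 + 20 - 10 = -8*r^3 + 80*r^2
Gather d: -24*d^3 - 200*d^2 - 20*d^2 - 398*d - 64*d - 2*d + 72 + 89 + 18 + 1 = -24*d^3 - 220*d^2 - 464*d + 180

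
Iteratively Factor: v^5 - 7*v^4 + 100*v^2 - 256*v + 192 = (v + 4)*(v^4 - 11*v^3 + 44*v^2 - 76*v + 48) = (v - 2)*(v + 4)*(v^3 - 9*v^2 + 26*v - 24) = (v - 3)*(v - 2)*(v + 4)*(v^2 - 6*v + 8) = (v - 4)*(v - 3)*(v - 2)*(v + 4)*(v - 2)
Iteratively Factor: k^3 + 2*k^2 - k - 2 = (k + 1)*(k^2 + k - 2) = (k + 1)*(k + 2)*(k - 1)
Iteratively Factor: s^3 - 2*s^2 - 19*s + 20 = (s - 1)*(s^2 - s - 20) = (s - 1)*(s + 4)*(s - 5)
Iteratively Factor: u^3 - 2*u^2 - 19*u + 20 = (u + 4)*(u^2 - 6*u + 5) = (u - 1)*(u + 4)*(u - 5)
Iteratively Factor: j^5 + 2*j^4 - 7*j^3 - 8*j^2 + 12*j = (j - 1)*(j^4 + 3*j^3 - 4*j^2 - 12*j) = j*(j - 1)*(j^3 + 3*j^2 - 4*j - 12) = j*(j - 1)*(j + 2)*(j^2 + j - 6) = j*(j - 2)*(j - 1)*(j + 2)*(j + 3)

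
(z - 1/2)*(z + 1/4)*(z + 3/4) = z^3 + z^2/2 - 5*z/16 - 3/32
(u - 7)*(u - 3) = u^2 - 10*u + 21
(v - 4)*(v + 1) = v^2 - 3*v - 4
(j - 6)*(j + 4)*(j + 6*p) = j^3 + 6*j^2*p - 2*j^2 - 12*j*p - 24*j - 144*p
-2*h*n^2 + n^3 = n^2*(-2*h + n)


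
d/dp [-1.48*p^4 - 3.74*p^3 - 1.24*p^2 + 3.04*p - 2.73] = -5.92*p^3 - 11.22*p^2 - 2.48*p + 3.04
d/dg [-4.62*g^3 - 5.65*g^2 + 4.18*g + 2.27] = -13.86*g^2 - 11.3*g + 4.18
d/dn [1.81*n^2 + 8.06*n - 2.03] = 3.62*n + 8.06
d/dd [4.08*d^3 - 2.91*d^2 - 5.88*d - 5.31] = 12.24*d^2 - 5.82*d - 5.88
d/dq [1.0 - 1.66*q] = -1.66000000000000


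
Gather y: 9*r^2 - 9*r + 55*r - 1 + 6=9*r^2 + 46*r + 5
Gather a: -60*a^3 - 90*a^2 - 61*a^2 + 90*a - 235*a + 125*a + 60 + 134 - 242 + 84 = -60*a^3 - 151*a^2 - 20*a + 36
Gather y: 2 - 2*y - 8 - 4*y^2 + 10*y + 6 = -4*y^2 + 8*y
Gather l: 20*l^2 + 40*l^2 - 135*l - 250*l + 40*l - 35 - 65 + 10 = 60*l^2 - 345*l - 90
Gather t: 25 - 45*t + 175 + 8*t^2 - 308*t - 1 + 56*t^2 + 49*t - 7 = 64*t^2 - 304*t + 192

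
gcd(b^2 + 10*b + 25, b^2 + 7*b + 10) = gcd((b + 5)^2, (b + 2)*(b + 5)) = b + 5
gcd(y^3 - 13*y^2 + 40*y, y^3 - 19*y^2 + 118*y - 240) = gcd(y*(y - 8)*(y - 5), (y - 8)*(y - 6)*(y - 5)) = y^2 - 13*y + 40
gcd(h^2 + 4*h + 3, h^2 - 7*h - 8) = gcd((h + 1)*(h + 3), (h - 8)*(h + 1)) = h + 1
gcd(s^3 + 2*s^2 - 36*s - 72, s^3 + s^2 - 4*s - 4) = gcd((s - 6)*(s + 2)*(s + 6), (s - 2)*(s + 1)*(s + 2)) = s + 2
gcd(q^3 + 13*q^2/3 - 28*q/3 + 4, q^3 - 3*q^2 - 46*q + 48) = q^2 + 5*q - 6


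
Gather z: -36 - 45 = -81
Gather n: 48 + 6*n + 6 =6*n + 54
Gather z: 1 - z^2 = 1 - z^2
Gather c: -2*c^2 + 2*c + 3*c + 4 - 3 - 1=-2*c^2 + 5*c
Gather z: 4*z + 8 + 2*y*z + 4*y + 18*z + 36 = 4*y + z*(2*y + 22) + 44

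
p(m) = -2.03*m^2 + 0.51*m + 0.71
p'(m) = 0.51 - 4.06*m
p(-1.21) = -2.88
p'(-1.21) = 5.42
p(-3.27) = -22.66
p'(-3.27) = 13.79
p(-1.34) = -3.62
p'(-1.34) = 5.95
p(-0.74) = -0.78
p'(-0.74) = 3.51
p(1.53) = -3.26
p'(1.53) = -5.70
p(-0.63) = -0.42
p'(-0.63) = 3.07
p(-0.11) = 0.63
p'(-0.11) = 0.96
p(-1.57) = -5.09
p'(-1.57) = 6.88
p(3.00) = -16.03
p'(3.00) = -11.67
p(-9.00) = -168.31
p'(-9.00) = 37.05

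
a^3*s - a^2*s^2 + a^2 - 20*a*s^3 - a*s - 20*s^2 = (a - 5*s)*(a + 4*s)*(a*s + 1)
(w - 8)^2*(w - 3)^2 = w^4 - 22*w^3 + 169*w^2 - 528*w + 576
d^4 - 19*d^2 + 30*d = d*(d - 3)*(d - 2)*(d + 5)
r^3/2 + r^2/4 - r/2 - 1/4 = (r/2 + 1/2)*(r - 1)*(r + 1/2)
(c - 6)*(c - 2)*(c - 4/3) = c^3 - 28*c^2/3 + 68*c/3 - 16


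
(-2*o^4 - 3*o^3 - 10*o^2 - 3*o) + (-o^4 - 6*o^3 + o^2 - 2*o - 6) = -3*o^4 - 9*o^3 - 9*o^2 - 5*o - 6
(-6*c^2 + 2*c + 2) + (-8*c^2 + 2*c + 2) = -14*c^2 + 4*c + 4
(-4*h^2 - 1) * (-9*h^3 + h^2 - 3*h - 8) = 36*h^5 - 4*h^4 + 21*h^3 + 31*h^2 + 3*h + 8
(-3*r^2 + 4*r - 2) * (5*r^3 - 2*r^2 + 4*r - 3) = -15*r^5 + 26*r^4 - 30*r^3 + 29*r^2 - 20*r + 6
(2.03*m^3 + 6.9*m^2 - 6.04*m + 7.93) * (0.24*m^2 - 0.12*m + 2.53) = 0.4872*m^5 + 1.4124*m^4 + 2.8583*m^3 + 20.085*m^2 - 16.2328*m + 20.0629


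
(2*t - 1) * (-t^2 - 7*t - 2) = -2*t^3 - 13*t^2 + 3*t + 2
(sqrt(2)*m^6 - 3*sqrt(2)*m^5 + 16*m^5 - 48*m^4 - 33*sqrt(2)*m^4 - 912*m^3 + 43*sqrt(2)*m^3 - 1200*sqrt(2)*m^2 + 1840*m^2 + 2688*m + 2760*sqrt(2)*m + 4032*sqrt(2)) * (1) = sqrt(2)*m^6 - 3*sqrt(2)*m^5 + 16*m^5 - 48*m^4 - 33*sqrt(2)*m^4 - 912*m^3 + 43*sqrt(2)*m^3 - 1200*sqrt(2)*m^2 + 1840*m^2 + 2688*m + 2760*sqrt(2)*m + 4032*sqrt(2)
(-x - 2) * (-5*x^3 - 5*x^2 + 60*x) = 5*x^4 + 15*x^3 - 50*x^2 - 120*x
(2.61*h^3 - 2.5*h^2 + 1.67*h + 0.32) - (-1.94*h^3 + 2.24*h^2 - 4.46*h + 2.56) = 4.55*h^3 - 4.74*h^2 + 6.13*h - 2.24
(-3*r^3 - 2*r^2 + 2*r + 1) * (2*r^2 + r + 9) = -6*r^5 - 7*r^4 - 25*r^3 - 14*r^2 + 19*r + 9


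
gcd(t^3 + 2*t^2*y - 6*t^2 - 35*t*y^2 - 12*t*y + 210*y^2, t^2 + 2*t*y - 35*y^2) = -t^2 - 2*t*y + 35*y^2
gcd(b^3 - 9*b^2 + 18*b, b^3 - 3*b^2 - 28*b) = b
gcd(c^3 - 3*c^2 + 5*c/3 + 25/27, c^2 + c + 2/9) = c + 1/3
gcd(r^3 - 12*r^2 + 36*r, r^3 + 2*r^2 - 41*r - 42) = r - 6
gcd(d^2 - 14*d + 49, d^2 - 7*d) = d - 7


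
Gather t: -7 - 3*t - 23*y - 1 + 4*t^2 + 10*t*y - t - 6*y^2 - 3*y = 4*t^2 + t*(10*y - 4) - 6*y^2 - 26*y - 8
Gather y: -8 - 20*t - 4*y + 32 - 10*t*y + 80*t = 60*t + y*(-10*t - 4) + 24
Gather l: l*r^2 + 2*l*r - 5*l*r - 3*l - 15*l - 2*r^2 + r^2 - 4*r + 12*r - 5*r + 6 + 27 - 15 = l*(r^2 - 3*r - 18) - r^2 + 3*r + 18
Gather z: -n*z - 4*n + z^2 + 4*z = -4*n + z^2 + z*(4 - n)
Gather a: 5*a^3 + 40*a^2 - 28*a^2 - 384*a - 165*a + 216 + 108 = 5*a^3 + 12*a^2 - 549*a + 324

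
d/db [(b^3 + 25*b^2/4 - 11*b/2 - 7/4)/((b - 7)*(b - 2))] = (4*b^4 - 72*b^3 - 35*b^2 + 714*b - 371)/(4*(b^4 - 18*b^3 + 109*b^2 - 252*b + 196))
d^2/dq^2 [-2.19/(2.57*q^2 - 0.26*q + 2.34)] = (28.929462*q^2 - 2.926716*q - 2.19*(5.14*q - 0.26)*(10.28*q - 0.52) + 26.340444)/(2.57*q^2 - 0.26*q + 2.34)^3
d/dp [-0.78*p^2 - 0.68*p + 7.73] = -1.56*p - 0.68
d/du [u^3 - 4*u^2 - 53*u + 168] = 3*u^2 - 8*u - 53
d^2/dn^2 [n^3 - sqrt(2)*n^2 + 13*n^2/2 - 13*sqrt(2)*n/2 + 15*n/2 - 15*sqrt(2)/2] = 6*n - 2*sqrt(2) + 13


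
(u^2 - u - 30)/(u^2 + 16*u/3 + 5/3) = 3*(u - 6)/(3*u + 1)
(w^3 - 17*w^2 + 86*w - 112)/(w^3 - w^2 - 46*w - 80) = (w^2 - 9*w + 14)/(w^2 + 7*w + 10)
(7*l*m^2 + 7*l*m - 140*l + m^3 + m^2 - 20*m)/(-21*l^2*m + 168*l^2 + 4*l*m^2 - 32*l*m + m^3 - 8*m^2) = (-m^2 - m + 20)/(3*l*m - 24*l - m^2 + 8*m)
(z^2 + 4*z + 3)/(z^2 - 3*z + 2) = (z^2 + 4*z + 3)/(z^2 - 3*z + 2)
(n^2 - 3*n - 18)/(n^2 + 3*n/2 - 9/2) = 2*(n - 6)/(2*n - 3)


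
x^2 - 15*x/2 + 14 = (x - 4)*(x - 7/2)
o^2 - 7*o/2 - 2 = (o - 4)*(o + 1/2)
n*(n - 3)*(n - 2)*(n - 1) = n^4 - 6*n^3 + 11*n^2 - 6*n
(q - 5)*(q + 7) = q^2 + 2*q - 35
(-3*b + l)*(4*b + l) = -12*b^2 + b*l + l^2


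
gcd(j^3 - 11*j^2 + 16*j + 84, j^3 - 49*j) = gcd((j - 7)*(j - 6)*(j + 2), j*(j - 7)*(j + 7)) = j - 7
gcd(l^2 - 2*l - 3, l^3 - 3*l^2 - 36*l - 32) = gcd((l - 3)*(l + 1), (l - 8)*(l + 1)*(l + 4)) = l + 1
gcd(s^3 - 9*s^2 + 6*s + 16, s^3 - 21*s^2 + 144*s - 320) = s - 8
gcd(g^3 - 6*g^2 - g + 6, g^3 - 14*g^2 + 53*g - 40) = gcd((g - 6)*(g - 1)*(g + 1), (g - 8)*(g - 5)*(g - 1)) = g - 1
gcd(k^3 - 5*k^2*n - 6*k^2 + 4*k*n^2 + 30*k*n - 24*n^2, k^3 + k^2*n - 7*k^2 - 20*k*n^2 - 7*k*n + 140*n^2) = k - 4*n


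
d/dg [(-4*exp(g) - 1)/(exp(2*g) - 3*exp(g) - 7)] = (4*exp(2*g) + 2*exp(g) + 25)*exp(g)/(exp(4*g) - 6*exp(3*g) - 5*exp(2*g) + 42*exp(g) + 49)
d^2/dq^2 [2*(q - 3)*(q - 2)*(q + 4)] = 12*q - 4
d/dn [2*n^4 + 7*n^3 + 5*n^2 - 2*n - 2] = 8*n^3 + 21*n^2 + 10*n - 2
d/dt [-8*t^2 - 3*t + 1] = -16*t - 3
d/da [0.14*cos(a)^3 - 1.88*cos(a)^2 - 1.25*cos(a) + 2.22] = (-0.42*cos(a)^2 + 3.76*cos(a) + 1.25)*sin(a)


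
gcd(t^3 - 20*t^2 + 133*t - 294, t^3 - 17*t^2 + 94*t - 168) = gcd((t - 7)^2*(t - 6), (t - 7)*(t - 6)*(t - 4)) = t^2 - 13*t + 42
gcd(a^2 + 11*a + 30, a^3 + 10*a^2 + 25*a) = a + 5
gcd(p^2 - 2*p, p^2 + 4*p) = p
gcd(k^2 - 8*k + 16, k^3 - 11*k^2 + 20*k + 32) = k - 4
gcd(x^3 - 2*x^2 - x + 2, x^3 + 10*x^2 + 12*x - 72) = x - 2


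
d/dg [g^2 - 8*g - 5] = 2*g - 8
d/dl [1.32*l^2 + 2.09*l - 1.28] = 2.64*l + 2.09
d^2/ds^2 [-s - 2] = 0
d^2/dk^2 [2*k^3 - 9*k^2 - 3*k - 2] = 12*k - 18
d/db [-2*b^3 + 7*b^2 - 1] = 2*b*(7 - 3*b)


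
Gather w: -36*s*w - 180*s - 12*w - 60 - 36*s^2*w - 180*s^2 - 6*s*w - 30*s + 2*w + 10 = -180*s^2 - 210*s + w*(-36*s^2 - 42*s - 10) - 50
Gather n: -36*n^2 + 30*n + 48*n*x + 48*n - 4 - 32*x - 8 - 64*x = -36*n^2 + n*(48*x + 78) - 96*x - 12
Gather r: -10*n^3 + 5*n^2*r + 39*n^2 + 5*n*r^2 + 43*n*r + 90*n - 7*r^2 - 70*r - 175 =-10*n^3 + 39*n^2 + 90*n + r^2*(5*n - 7) + r*(5*n^2 + 43*n - 70) - 175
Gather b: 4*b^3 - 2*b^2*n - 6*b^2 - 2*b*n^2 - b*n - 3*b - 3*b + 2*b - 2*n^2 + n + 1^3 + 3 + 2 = 4*b^3 + b^2*(-2*n - 6) + b*(-2*n^2 - n - 4) - 2*n^2 + n + 6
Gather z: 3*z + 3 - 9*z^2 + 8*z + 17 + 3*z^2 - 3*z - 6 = -6*z^2 + 8*z + 14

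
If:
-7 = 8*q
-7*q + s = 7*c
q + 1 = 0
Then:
No Solution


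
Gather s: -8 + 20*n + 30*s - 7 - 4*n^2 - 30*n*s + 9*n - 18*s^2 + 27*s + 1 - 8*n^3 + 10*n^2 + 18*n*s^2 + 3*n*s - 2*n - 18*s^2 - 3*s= -8*n^3 + 6*n^2 + 27*n + s^2*(18*n - 36) + s*(54 - 27*n) - 14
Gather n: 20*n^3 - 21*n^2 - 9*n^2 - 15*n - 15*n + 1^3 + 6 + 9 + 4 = 20*n^3 - 30*n^2 - 30*n + 20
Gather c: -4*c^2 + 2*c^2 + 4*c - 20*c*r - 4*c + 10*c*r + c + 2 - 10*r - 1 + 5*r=-2*c^2 + c*(1 - 10*r) - 5*r + 1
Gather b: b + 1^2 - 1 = b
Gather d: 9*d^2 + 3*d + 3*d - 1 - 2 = 9*d^2 + 6*d - 3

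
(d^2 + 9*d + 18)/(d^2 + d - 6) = (d + 6)/(d - 2)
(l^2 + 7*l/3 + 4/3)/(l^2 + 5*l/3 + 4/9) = 3*(l + 1)/(3*l + 1)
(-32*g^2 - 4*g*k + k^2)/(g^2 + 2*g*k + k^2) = (-32*g^2 - 4*g*k + k^2)/(g^2 + 2*g*k + k^2)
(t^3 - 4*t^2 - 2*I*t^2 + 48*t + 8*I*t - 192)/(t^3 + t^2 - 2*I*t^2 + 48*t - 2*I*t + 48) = (t - 4)/(t + 1)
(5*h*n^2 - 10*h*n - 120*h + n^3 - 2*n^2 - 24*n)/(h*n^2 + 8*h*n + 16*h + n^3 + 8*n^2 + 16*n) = (5*h*n - 30*h + n^2 - 6*n)/(h*n + 4*h + n^2 + 4*n)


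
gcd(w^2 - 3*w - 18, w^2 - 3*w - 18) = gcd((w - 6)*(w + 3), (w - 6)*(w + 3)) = w^2 - 3*w - 18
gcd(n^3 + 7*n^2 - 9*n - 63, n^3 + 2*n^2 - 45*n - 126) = n + 3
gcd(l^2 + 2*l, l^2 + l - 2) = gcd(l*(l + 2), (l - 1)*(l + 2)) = l + 2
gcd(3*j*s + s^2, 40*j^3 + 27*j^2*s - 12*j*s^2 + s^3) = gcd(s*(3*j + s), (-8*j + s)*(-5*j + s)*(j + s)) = 1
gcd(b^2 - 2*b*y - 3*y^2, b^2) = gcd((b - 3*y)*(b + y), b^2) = 1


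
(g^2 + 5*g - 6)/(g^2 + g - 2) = (g + 6)/(g + 2)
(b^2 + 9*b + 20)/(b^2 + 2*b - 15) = (b + 4)/(b - 3)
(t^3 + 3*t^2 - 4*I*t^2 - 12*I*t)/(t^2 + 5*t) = (t^2 + t*(3 - 4*I) - 12*I)/(t + 5)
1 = 1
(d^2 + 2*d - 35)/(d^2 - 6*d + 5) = (d + 7)/(d - 1)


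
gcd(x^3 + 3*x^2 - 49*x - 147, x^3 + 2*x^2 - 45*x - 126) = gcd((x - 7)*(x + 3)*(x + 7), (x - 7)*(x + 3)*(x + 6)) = x^2 - 4*x - 21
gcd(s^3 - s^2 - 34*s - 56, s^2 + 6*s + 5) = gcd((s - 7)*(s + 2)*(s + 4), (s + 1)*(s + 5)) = 1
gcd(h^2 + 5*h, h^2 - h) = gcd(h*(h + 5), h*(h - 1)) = h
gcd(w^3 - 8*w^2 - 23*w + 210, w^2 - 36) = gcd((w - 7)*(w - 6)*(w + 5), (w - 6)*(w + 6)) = w - 6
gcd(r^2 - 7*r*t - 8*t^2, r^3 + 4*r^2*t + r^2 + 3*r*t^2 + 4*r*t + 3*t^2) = r + t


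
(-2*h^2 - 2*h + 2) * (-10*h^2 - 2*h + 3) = 20*h^4 + 24*h^3 - 22*h^2 - 10*h + 6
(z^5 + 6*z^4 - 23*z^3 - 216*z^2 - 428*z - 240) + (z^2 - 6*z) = z^5 + 6*z^4 - 23*z^3 - 215*z^2 - 434*z - 240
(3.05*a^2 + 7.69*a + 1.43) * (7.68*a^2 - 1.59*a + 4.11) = 23.424*a^4 + 54.2097*a^3 + 11.2908*a^2 + 29.3322*a + 5.8773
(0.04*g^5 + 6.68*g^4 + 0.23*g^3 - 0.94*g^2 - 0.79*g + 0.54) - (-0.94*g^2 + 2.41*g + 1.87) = 0.04*g^5 + 6.68*g^4 + 0.23*g^3 - 3.2*g - 1.33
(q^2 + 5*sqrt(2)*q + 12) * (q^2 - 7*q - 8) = q^4 - 7*q^3 + 5*sqrt(2)*q^3 - 35*sqrt(2)*q^2 + 4*q^2 - 84*q - 40*sqrt(2)*q - 96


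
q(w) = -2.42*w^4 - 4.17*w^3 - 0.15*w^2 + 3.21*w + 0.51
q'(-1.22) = 2.53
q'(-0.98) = 0.60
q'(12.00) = -18528.87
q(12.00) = -57369.45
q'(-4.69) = 728.05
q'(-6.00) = 1645.53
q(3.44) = -498.86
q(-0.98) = -1.09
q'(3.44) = -539.91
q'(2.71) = -282.13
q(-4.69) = -758.52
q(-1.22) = -1.42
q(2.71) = -205.41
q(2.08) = -76.28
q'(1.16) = -29.08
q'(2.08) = -138.65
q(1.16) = -6.86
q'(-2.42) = 67.86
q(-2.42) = -32.04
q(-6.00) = -2259.75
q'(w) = -9.68*w^3 - 12.51*w^2 - 0.3*w + 3.21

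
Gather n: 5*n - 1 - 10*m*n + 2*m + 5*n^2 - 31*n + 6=2*m + 5*n^2 + n*(-10*m - 26) + 5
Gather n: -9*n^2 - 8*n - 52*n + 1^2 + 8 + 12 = -9*n^2 - 60*n + 21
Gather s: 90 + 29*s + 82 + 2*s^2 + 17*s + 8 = 2*s^2 + 46*s + 180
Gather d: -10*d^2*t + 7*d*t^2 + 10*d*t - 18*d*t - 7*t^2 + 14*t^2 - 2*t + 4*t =-10*d^2*t + d*(7*t^2 - 8*t) + 7*t^2 + 2*t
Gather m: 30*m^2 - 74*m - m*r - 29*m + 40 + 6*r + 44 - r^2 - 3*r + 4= 30*m^2 + m*(-r - 103) - r^2 + 3*r + 88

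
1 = 1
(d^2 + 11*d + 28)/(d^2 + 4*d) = (d + 7)/d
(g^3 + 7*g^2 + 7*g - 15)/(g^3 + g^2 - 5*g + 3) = (g + 5)/(g - 1)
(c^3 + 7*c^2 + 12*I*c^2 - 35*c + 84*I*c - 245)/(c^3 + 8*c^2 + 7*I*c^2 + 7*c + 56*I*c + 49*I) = (c + 5*I)/(c + 1)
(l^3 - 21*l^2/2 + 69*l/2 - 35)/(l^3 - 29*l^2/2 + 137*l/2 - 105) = (l - 2)/(l - 6)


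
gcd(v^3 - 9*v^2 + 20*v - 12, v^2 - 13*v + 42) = v - 6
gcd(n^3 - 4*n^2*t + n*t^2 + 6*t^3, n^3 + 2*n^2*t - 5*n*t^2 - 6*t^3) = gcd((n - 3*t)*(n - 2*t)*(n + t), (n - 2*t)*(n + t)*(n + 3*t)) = -n^2 + n*t + 2*t^2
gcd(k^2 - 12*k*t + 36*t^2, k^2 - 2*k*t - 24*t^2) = -k + 6*t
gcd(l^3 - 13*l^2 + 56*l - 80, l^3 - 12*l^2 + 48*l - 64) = l^2 - 8*l + 16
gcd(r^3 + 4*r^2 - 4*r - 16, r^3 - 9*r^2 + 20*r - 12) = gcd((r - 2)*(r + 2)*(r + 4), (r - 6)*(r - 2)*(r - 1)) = r - 2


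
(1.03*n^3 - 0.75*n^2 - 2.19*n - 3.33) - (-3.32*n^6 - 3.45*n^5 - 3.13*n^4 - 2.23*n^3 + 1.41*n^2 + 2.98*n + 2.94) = 3.32*n^6 + 3.45*n^5 + 3.13*n^4 + 3.26*n^3 - 2.16*n^2 - 5.17*n - 6.27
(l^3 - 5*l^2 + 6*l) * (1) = l^3 - 5*l^2 + 6*l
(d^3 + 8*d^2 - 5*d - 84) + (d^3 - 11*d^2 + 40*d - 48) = 2*d^3 - 3*d^2 + 35*d - 132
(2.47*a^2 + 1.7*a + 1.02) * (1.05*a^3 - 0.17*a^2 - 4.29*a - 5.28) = 2.5935*a^5 + 1.3651*a^4 - 9.8143*a^3 - 20.508*a^2 - 13.3518*a - 5.3856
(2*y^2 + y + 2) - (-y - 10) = 2*y^2 + 2*y + 12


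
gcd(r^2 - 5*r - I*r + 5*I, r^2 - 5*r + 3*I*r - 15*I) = r - 5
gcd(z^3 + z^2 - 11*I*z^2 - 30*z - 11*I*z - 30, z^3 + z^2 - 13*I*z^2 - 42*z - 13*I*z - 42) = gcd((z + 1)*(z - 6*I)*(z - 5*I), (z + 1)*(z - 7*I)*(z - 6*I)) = z^2 + z*(1 - 6*I) - 6*I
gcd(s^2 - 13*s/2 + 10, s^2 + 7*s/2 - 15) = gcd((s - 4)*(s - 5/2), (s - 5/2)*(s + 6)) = s - 5/2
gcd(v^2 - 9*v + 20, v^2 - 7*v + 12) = v - 4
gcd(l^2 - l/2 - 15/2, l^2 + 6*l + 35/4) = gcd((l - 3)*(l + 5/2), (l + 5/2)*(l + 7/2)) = l + 5/2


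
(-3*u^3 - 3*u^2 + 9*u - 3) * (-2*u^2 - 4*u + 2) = 6*u^5 + 18*u^4 - 12*u^3 - 36*u^2 + 30*u - 6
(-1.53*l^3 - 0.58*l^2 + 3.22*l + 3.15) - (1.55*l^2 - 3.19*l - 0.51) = -1.53*l^3 - 2.13*l^2 + 6.41*l + 3.66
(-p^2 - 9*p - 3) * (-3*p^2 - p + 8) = 3*p^4 + 28*p^3 + 10*p^2 - 69*p - 24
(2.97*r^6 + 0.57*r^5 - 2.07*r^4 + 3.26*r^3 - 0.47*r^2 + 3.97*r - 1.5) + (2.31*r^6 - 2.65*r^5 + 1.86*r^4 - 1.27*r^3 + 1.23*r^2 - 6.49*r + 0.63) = 5.28*r^6 - 2.08*r^5 - 0.21*r^4 + 1.99*r^3 + 0.76*r^2 - 2.52*r - 0.87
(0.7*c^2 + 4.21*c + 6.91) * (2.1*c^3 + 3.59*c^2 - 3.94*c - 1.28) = 1.47*c^5 + 11.354*c^4 + 26.8669*c^3 + 7.3235*c^2 - 32.6142*c - 8.8448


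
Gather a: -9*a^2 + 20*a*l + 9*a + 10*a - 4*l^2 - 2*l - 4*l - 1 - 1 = -9*a^2 + a*(20*l + 19) - 4*l^2 - 6*l - 2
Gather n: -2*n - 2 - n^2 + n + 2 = -n^2 - n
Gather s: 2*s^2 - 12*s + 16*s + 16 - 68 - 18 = 2*s^2 + 4*s - 70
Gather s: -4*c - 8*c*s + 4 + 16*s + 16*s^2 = -4*c + 16*s^2 + s*(16 - 8*c) + 4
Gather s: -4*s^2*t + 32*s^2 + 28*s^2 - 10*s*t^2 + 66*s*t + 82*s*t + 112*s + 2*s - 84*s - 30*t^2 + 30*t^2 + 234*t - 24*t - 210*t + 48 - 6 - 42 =s^2*(60 - 4*t) + s*(-10*t^2 + 148*t + 30)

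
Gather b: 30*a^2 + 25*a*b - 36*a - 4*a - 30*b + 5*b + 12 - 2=30*a^2 - 40*a + b*(25*a - 25) + 10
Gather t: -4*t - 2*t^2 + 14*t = -2*t^2 + 10*t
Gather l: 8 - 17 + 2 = -7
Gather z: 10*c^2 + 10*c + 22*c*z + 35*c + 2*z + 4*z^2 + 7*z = 10*c^2 + 45*c + 4*z^2 + z*(22*c + 9)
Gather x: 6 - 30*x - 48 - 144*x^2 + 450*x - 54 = -144*x^2 + 420*x - 96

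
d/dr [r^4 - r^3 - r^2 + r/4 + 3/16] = 4*r^3 - 3*r^2 - 2*r + 1/4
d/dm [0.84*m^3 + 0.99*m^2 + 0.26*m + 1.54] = 2.52*m^2 + 1.98*m + 0.26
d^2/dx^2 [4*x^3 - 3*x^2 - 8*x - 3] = 24*x - 6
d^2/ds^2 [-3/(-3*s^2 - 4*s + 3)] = 6*(-9*s^2 - 12*s + 4*(3*s + 2)^2 + 9)/(3*s^2 + 4*s - 3)^3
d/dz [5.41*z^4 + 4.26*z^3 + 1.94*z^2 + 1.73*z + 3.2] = 21.64*z^3 + 12.78*z^2 + 3.88*z + 1.73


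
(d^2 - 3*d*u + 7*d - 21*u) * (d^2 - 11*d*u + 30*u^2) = d^4 - 14*d^3*u + 7*d^3 + 63*d^2*u^2 - 98*d^2*u - 90*d*u^3 + 441*d*u^2 - 630*u^3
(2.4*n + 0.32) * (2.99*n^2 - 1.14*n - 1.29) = 7.176*n^3 - 1.7792*n^2 - 3.4608*n - 0.4128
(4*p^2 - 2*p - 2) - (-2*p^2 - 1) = 6*p^2 - 2*p - 1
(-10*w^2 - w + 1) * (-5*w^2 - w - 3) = 50*w^4 + 15*w^3 + 26*w^2 + 2*w - 3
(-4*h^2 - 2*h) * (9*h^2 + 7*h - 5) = -36*h^4 - 46*h^3 + 6*h^2 + 10*h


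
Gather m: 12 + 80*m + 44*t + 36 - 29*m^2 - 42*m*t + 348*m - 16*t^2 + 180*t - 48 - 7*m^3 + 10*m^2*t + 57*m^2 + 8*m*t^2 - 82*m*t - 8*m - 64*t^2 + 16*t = -7*m^3 + m^2*(10*t + 28) + m*(8*t^2 - 124*t + 420) - 80*t^2 + 240*t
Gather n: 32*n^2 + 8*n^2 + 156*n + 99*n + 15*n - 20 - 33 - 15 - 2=40*n^2 + 270*n - 70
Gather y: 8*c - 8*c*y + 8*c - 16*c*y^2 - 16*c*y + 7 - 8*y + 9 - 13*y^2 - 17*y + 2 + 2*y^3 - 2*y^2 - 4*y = 16*c + 2*y^3 + y^2*(-16*c - 15) + y*(-24*c - 29) + 18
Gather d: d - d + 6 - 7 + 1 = 0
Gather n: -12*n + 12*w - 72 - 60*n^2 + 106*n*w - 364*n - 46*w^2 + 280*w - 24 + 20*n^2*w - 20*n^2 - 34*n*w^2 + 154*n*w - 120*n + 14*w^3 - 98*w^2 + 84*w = n^2*(20*w - 80) + n*(-34*w^2 + 260*w - 496) + 14*w^3 - 144*w^2 + 376*w - 96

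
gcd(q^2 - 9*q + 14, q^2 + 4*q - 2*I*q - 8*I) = 1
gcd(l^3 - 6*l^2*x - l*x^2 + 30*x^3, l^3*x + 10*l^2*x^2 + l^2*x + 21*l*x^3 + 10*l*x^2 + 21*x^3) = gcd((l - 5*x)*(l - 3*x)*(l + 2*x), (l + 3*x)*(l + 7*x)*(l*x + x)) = 1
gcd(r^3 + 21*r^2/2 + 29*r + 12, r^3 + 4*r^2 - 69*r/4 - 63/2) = r + 6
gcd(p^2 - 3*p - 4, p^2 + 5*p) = 1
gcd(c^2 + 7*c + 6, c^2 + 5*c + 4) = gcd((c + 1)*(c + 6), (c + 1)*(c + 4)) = c + 1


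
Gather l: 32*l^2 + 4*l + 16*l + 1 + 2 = 32*l^2 + 20*l + 3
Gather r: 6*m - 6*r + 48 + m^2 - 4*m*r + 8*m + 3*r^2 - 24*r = m^2 + 14*m + 3*r^2 + r*(-4*m - 30) + 48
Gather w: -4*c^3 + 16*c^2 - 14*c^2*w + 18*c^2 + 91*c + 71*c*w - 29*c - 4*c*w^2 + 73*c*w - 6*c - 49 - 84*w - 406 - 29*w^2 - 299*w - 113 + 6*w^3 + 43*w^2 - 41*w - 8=-4*c^3 + 34*c^2 + 56*c + 6*w^3 + w^2*(14 - 4*c) + w*(-14*c^2 + 144*c - 424) - 576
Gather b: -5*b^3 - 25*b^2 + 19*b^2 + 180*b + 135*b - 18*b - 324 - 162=-5*b^3 - 6*b^2 + 297*b - 486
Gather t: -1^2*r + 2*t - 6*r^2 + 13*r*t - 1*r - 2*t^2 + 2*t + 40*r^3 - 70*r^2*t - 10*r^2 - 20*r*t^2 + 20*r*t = 40*r^3 - 16*r^2 - 2*r + t^2*(-20*r - 2) + t*(-70*r^2 + 33*r + 4)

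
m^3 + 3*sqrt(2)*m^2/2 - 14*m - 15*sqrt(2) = (m - 5*sqrt(2)/2)*(m + sqrt(2))*(m + 3*sqrt(2))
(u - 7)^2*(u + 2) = u^3 - 12*u^2 + 21*u + 98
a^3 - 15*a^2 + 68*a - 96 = (a - 8)*(a - 4)*(a - 3)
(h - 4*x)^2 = h^2 - 8*h*x + 16*x^2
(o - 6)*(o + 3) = o^2 - 3*o - 18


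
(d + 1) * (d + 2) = d^2 + 3*d + 2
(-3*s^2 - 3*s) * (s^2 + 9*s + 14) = -3*s^4 - 30*s^3 - 69*s^2 - 42*s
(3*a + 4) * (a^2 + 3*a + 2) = 3*a^3 + 13*a^2 + 18*a + 8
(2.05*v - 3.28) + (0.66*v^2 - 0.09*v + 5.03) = 0.66*v^2 + 1.96*v + 1.75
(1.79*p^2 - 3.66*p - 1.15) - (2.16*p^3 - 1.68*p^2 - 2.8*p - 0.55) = -2.16*p^3 + 3.47*p^2 - 0.86*p - 0.6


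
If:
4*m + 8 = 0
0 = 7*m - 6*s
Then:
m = -2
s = -7/3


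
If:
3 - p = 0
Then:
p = 3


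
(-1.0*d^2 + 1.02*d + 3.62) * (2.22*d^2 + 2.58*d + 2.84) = -2.22*d^4 - 0.3156*d^3 + 7.828*d^2 + 12.2364*d + 10.2808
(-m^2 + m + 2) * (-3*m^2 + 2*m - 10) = 3*m^4 - 5*m^3 + 6*m^2 - 6*m - 20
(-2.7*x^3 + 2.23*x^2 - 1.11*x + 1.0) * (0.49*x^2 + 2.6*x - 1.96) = -1.323*x^5 - 5.9273*x^4 + 10.5461*x^3 - 6.7668*x^2 + 4.7756*x - 1.96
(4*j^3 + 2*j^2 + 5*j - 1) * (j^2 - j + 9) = 4*j^5 - 2*j^4 + 39*j^3 + 12*j^2 + 46*j - 9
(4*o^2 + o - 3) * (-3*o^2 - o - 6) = -12*o^4 - 7*o^3 - 16*o^2 - 3*o + 18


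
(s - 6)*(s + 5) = s^2 - s - 30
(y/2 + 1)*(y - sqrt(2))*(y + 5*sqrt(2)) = y^3/2 + y^2 + 2*sqrt(2)*y^2 - 5*y + 4*sqrt(2)*y - 10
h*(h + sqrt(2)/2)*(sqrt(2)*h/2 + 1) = sqrt(2)*h^3/2 + 3*h^2/2 + sqrt(2)*h/2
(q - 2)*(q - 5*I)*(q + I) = q^3 - 2*q^2 - 4*I*q^2 + 5*q + 8*I*q - 10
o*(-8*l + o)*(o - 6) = -8*l*o^2 + 48*l*o + o^3 - 6*o^2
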